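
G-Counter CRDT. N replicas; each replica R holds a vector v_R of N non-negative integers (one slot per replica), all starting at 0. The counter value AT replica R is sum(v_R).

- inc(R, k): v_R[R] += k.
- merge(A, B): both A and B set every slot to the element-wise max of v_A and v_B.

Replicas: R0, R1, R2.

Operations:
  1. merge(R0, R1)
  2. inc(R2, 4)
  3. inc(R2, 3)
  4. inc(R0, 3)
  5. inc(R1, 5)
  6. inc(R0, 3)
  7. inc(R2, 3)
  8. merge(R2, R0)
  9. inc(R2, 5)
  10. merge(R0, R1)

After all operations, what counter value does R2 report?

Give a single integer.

Op 1: merge R0<->R1 -> R0=(0,0,0) R1=(0,0,0)
Op 2: inc R2 by 4 -> R2=(0,0,4) value=4
Op 3: inc R2 by 3 -> R2=(0,0,7) value=7
Op 4: inc R0 by 3 -> R0=(3,0,0) value=3
Op 5: inc R1 by 5 -> R1=(0,5,0) value=5
Op 6: inc R0 by 3 -> R0=(6,0,0) value=6
Op 7: inc R2 by 3 -> R2=(0,0,10) value=10
Op 8: merge R2<->R0 -> R2=(6,0,10) R0=(6,0,10)
Op 9: inc R2 by 5 -> R2=(6,0,15) value=21
Op 10: merge R0<->R1 -> R0=(6,5,10) R1=(6,5,10)

Answer: 21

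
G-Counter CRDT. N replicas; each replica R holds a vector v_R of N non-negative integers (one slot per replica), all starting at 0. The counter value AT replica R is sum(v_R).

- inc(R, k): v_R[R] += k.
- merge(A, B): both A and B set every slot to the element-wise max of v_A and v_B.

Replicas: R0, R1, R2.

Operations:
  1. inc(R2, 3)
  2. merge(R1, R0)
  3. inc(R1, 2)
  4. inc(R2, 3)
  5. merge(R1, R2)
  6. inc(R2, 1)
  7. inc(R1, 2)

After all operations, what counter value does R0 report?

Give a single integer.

Op 1: inc R2 by 3 -> R2=(0,0,3) value=3
Op 2: merge R1<->R0 -> R1=(0,0,0) R0=(0,0,0)
Op 3: inc R1 by 2 -> R1=(0,2,0) value=2
Op 4: inc R2 by 3 -> R2=(0,0,6) value=6
Op 5: merge R1<->R2 -> R1=(0,2,6) R2=(0,2,6)
Op 6: inc R2 by 1 -> R2=(0,2,7) value=9
Op 7: inc R1 by 2 -> R1=(0,4,6) value=10

Answer: 0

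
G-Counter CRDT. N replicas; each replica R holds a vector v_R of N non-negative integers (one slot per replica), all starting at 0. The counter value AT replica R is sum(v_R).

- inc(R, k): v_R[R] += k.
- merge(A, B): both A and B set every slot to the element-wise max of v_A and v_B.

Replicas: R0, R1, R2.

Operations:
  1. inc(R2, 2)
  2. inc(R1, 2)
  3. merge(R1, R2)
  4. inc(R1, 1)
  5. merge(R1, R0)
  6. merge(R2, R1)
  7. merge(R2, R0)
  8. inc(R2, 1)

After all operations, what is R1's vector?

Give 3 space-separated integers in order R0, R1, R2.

Op 1: inc R2 by 2 -> R2=(0,0,2) value=2
Op 2: inc R1 by 2 -> R1=(0,2,0) value=2
Op 3: merge R1<->R2 -> R1=(0,2,2) R2=(0,2,2)
Op 4: inc R1 by 1 -> R1=(0,3,2) value=5
Op 5: merge R1<->R0 -> R1=(0,3,2) R0=(0,3,2)
Op 6: merge R2<->R1 -> R2=(0,3,2) R1=(0,3,2)
Op 7: merge R2<->R0 -> R2=(0,3,2) R0=(0,3,2)
Op 8: inc R2 by 1 -> R2=(0,3,3) value=6

Answer: 0 3 2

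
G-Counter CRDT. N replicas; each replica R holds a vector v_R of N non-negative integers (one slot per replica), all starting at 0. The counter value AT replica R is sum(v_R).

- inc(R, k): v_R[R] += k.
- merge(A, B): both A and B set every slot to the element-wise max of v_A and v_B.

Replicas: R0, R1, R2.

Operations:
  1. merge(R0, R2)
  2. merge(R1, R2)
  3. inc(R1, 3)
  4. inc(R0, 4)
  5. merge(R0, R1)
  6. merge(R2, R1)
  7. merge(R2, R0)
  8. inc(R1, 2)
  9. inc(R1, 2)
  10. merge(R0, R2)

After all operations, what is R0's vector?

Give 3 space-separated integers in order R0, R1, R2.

Answer: 4 3 0

Derivation:
Op 1: merge R0<->R2 -> R0=(0,0,0) R2=(0,0,0)
Op 2: merge R1<->R2 -> R1=(0,0,0) R2=(0,0,0)
Op 3: inc R1 by 3 -> R1=(0,3,0) value=3
Op 4: inc R0 by 4 -> R0=(4,0,0) value=4
Op 5: merge R0<->R1 -> R0=(4,3,0) R1=(4,3,0)
Op 6: merge R2<->R1 -> R2=(4,3,0) R1=(4,3,0)
Op 7: merge R2<->R0 -> R2=(4,3,0) R0=(4,3,0)
Op 8: inc R1 by 2 -> R1=(4,5,0) value=9
Op 9: inc R1 by 2 -> R1=(4,7,0) value=11
Op 10: merge R0<->R2 -> R0=(4,3,0) R2=(4,3,0)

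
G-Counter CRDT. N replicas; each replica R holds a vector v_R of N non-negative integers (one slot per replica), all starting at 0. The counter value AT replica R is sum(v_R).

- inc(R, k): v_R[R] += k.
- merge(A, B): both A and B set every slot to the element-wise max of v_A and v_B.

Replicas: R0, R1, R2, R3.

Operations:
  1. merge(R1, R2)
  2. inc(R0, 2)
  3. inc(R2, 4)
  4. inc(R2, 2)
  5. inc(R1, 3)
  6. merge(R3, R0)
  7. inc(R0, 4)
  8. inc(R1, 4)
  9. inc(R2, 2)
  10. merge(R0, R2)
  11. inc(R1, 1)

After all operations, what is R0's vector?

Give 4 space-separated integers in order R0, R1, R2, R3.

Op 1: merge R1<->R2 -> R1=(0,0,0,0) R2=(0,0,0,0)
Op 2: inc R0 by 2 -> R0=(2,0,0,0) value=2
Op 3: inc R2 by 4 -> R2=(0,0,4,0) value=4
Op 4: inc R2 by 2 -> R2=(0,0,6,0) value=6
Op 5: inc R1 by 3 -> R1=(0,3,0,0) value=3
Op 6: merge R3<->R0 -> R3=(2,0,0,0) R0=(2,0,0,0)
Op 7: inc R0 by 4 -> R0=(6,0,0,0) value=6
Op 8: inc R1 by 4 -> R1=(0,7,0,0) value=7
Op 9: inc R2 by 2 -> R2=(0,0,8,0) value=8
Op 10: merge R0<->R2 -> R0=(6,0,8,0) R2=(6,0,8,0)
Op 11: inc R1 by 1 -> R1=(0,8,0,0) value=8

Answer: 6 0 8 0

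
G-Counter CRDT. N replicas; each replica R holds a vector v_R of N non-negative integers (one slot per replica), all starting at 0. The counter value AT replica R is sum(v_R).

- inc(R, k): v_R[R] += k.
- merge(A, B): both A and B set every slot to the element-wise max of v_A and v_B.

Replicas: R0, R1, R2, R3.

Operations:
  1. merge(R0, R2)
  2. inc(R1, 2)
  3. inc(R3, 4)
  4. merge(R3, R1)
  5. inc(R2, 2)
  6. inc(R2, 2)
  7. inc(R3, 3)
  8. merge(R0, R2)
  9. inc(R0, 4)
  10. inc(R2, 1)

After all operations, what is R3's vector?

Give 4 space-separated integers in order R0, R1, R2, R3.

Op 1: merge R0<->R2 -> R0=(0,0,0,0) R2=(0,0,0,0)
Op 2: inc R1 by 2 -> R1=(0,2,0,0) value=2
Op 3: inc R3 by 4 -> R3=(0,0,0,4) value=4
Op 4: merge R3<->R1 -> R3=(0,2,0,4) R1=(0,2,0,4)
Op 5: inc R2 by 2 -> R2=(0,0,2,0) value=2
Op 6: inc R2 by 2 -> R2=(0,0,4,0) value=4
Op 7: inc R3 by 3 -> R3=(0,2,0,7) value=9
Op 8: merge R0<->R2 -> R0=(0,0,4,0) R2=(0,0,4,0)
Op 9: inc R0 by 4 -> R0=(4,0,4,0) value=8
Op 10: inc R2 by 1 -> R2=(0,0,5,0) value=5

Answer: 0 2 0 7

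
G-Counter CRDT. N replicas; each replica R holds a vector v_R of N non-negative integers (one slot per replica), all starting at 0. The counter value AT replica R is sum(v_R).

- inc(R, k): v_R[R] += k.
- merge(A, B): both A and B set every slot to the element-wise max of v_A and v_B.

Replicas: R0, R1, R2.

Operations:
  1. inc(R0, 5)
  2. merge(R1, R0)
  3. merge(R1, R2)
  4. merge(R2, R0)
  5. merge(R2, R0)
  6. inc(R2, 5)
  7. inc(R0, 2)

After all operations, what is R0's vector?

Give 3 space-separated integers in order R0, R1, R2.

Answer: 7 0 0

Derivation:
Op 1: inc R0 by 5 -> R0=(5,0,0) value=5
Op 2: merge R1<->R0 -> R1=(5,0,0) R0=(5,0,0)
Op 3: merge R1<->R2 -> R1=(5,0,0) R2=(5,0,0)
Op 4: merge R2<->R0 -> R2=(5,0,0) R0=(5,0,0)
Op 5: merge R2<->R0 -> R2=(5,0,0) R0=(5,0,0)
Op 6: inc R2 by 5 -> R2=(5,0,5) value=10
Op 7: inc R0 by 2 -> R0=(7,0,0) value=7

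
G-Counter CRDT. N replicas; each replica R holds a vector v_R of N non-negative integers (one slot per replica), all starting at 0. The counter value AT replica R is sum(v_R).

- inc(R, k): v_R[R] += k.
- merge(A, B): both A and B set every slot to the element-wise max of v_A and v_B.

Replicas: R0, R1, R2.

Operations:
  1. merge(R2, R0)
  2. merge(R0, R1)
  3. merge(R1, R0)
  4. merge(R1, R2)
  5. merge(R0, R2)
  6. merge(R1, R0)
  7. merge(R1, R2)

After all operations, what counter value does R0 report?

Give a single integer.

Answer: 0

Derivation:
Op 1: merge R2<->R0 -> R2=(0,0,0) R0=(0,0,0)
Op 2: merge R0<->R1 -> R0=(0,0,0) R1=(0,0,0)
Op 3: merge R1<->R0 -> R1=(0,0,0) R0=(0,0,0)
Op 4: merge R1<->R2 -> R1=(0,0,0) R2=(0,0,0)
Op 5: merge R0<->R2 -> R0=(0,0,0) R2=(0,0,0)
Op 6: merge R1<->R0 -> R1=(0,0,0) R0=(0,0,0)
Op 7: merge R1<->R2 -> R1=(0,0,0) R2=(0,0,0)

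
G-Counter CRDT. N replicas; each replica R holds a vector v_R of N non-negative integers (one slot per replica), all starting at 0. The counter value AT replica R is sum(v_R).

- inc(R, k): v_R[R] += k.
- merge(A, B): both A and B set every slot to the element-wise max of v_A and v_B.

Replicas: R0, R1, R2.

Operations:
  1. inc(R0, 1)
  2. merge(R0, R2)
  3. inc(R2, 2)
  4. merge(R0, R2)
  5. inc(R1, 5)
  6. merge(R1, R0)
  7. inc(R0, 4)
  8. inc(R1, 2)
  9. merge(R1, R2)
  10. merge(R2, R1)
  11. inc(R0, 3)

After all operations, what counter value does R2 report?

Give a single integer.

Answer: 10

Derivation:
Op 1: inc R0 by 1 -> R0=(1,0,0) value=1
Op 2: merge R0<->R2 -> R0=(1,0,0) R2=(1,0,0)
Op 3: inc R2 by 2 -> R2=(1,0,2) value=3
Op 4: merge R0<->R2 -> R0=(1,0,2) R2=(1,0,2)
Op 5: inc R1 by 5 -> R1=(0,5,0) value=5
Op 6: merge R1<->R0 -> R1=(1,5,2) R0=(1,5,2)
Op 7: inc R0 by 4 -> R0=(5,5,2) value=12
Op 8: inc R1 by 2 -> R1=(1,7,2) value=10
Op 9: merge R1<->R2 -> R1=(1,7,2) R2=(1,7,2)
Op 10: merge R2<->R1 -> R2=(1,7,2) R1=(1,7,2)
Op 11: inc R0 by 3 -> R0=(8,5,2) value=15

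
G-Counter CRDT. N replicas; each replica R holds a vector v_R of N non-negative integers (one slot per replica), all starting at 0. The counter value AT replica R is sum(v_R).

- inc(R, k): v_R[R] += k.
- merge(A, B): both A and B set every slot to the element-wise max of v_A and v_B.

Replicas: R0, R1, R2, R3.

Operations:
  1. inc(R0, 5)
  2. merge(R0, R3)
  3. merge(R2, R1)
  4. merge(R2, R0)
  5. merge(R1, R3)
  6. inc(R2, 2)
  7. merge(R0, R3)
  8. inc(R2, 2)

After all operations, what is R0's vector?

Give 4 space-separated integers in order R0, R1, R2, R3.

Answer: 5 0 0 0

Derivation:
Op 1: inc R0 by 5 -> R0=(5,0,0,0) value=5
Op 2: merge R0<->R3 -> R0=(5,0,0,0) R3=(5,0,0,0)
Op 3: merge R2<->R1 -> R2=(0,0,0,0) R1=(0,0,0,0)
Op 4: merge R2<->R0 -> R2=(5,0,0,0) R0=(5,0,0,0)
Op 5: merge R1<->R3 -> R1=(5,0,0,0) R3=(5,0,0,0)
Op 6: inc R2 by 2 -> R2=(5,0,2,0) value=7
Op 7: merge R0<->R3 -> R0=(5,0,0,0) R3=(5,0,0,0)
Op 8: inc R2 by 2 -> R2=(5,0,4,0) value=9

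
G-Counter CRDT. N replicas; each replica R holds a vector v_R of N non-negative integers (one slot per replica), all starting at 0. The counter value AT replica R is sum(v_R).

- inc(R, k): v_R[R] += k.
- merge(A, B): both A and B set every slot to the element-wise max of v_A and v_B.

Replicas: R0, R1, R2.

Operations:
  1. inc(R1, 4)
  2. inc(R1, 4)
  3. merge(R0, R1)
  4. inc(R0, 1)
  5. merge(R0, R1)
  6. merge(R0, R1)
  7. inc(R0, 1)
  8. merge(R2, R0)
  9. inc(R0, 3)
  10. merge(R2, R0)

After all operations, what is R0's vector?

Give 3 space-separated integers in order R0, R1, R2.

Answer: 5 8 0

Derivation:
Op 1: inc R1 by 4 -> R1=(0,4,0) value=4
Op 2: inc R1 by 4 -> R1=(0,8,0) value=8
Op 3: merge R0<->R1 -> R0=(0,8,0) R1=(0,8,0)
Op 4: inc R0 by 1 -> R0=(1,8,0) value=9
Op 5: merge R0<->R1 -> R0=(1,8,0) R1=(1,8,0)
Op 6: merge R0<->R1 -> R0=(1,8,0) R1=(1,8,0)
Op 7: inc R0 by 1 -> R0=(2,8,0) value=10
Op 8: merge R2<->R0 -> R2=(2,8,0) R0=(2,8,0)
Op 9: inc R0 by 3 -> R0=(5,8,0) value=13
Op 10: merge R2<->R0 -> R2=(5,8,0) R0=(5,8,0)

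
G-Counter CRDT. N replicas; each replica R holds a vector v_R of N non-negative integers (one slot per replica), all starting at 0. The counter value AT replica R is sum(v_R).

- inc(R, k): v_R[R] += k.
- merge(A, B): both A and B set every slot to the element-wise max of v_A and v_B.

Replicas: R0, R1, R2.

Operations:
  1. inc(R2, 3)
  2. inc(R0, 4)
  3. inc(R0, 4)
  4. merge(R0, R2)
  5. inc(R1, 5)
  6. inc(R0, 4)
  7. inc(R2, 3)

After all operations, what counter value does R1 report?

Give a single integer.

Answer: 5

Derivation:
Op 1: inc R2 by 3 -> R2=(0,0,3) value=3
Op 2: inc R0 by 4 -> R0=(4,0,0) value=4
Op 3: inc R0 by 4 -> R0=(8,0,0) value=8
Op 4: merge R0<->R2 -> R0=(8,0,3) R2=(8,0,3)
Op 5: inc R1 by 5 -> R1=(0,5,0) value=5
Op 6: inc R0 by 4 -> R0=(12,0,3) value=15
Op 7: inc R2 by 3 -> R2=(8,0,6) value=14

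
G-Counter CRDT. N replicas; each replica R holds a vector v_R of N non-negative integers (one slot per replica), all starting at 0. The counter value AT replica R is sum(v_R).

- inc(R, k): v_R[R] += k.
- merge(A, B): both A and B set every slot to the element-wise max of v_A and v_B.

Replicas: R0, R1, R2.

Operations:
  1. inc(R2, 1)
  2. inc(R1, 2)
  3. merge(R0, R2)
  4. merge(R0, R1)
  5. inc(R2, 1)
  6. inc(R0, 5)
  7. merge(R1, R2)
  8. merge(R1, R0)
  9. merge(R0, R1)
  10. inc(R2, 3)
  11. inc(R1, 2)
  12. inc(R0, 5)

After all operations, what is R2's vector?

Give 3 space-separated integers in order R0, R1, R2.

Op 1: inc R2 by 1 -> R2=(0,0,1) value=1
Op 2: inc R1 by 2 -> R1=(0,2,0) value=2
Op 3: merge R0<->R2 -> R0=(0,0,1) R2=(0,0,1)
Op 4: merge R0<->R1 -> R0=(0,2,1) R1=(0,2,1)
Op 5: inc R2 by 1 -> R2=(0,0,2) value=2
Op 6: inc R0 by 5 -> R0=(5,2,1) value=8
Op 7: merge R1<->R2 -> R1=(0,2,2) R2=(0,2,2)
Op 8: merge R1<->R0 -> R1=(5,2,2) R0=(5,2,2)
Op 9: merge R0<->R1 -> R0=(5,2,2) R1=(5,2,2)
Op 10: inc R2 by 3 -> R2=(0,2,5) value=7
Op 11: inc R1 by 2 -> R1=(5,4,2) value=11
Op 12: inc R0 by 5 -> R0=(10,2,2) value=14

Answer: 0 2 5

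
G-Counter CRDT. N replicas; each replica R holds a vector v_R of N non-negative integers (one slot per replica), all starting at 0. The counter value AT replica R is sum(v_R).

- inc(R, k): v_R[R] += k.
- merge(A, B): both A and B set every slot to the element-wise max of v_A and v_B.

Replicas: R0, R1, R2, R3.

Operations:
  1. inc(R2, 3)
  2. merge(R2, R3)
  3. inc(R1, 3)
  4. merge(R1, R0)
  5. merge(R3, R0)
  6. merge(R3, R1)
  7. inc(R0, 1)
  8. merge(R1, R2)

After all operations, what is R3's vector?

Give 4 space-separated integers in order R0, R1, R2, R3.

Op 1: inc R2 by 3 -> R2=(0,0,3,0) value=3
Op 2: merge R2<->R3 -> R2=(0,0,3,0) R3=(0,0,3,0)
Op 3: inc R1 by 3 -> R1=(0,3,0,0) value=3
Op 4: merge R1<->R0 -> R1=(0,3,0,0) R0=(0,3,0,0)
Op 5: merge R3<->R0 -> R3=(0,3,3,0) R0=(0,3,3,0)
Op 6: merge R3<->R1 -> R3=(0,3,3,0) R1=(0,3,3,0)
Op 7: inc R0 by 1 -> R0=(1,3,3,0) value=7
Op 8: merge R1<->R2 -> R1=(0,3,3,0) R2=(0,3,3,0)

Answer: 0 3 3 0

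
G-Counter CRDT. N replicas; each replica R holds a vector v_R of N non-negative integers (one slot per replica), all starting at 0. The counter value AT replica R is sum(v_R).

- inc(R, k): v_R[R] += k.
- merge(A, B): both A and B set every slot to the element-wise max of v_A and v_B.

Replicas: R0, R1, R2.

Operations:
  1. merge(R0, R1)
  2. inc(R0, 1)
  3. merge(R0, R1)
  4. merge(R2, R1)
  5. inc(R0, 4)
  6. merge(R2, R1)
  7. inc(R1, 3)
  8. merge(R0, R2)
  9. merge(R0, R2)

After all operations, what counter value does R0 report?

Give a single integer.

Op 1: merge R0<->R1 -> R0=(0,0,0) R1=(0,0,0)
Op 2: inc R0 by 1 -> R0=(1,0,0) value=1
Op 3: merge R0<->R1 -> R0=(1,0,0) R1=(1,0,0)
Op 4: merge R2<->R1 -> R2=(1,0,0) R1=(1,0,0)
Op 5: inc R0 by 4 -> R0=(5,0,0) value=5
Op 6: merge R2<->R1 -> R2=(1,0,0) R1=(1,0,0)
Op 7: inc R1 by 3 -> R1=(1,3,0) value=4
Op 8: merge R0<->R2 -> R0=(5,0,0) R2=(5,0,0)
Op 9: merge R0<->R2 -> R0=(5,0,0) R2=(5,0,0)

Answer: 5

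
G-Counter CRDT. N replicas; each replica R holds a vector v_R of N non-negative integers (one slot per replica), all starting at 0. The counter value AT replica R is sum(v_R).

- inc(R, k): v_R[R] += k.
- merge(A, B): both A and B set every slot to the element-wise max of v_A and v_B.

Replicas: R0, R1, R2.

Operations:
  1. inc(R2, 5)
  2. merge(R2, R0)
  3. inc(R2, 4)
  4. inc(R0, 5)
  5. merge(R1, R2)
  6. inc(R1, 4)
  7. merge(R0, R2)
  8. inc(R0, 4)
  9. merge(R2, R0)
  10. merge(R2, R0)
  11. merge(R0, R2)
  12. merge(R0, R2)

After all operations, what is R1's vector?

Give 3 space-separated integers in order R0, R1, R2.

Answer: 0 4 9

Derivation:
Op 1: inc R2 by 5 -> R2=(0,0,5) value=5
Op 2: merge R2<->R0 -> R2=(0,0,5) R0=(0,0,5)
Op 3: inc R2 by 4 -> R2=(0,0,9) value=9
Op 4: inc R0 by 5 -> R0=(5,0,5) value=10
Op 5: merge R1<->R2 -> R1=(0,0,9) R2=(0,0,9)
Op 6: inc R1 by 4 -> R1=(0,4,9) value=13
Op 7: merge R0<->R2 -> R0=(5,0,9) R2=(5,0,9)
Op 8: inc R0 by 4 -> R0=(9,0,9) value=18
Op 9: merge R2<->R0 -> R2=(9,0,9) R0=(9,0,9)
Op 10: merge R2<->R0 -> R2=(9,0,9) R0=(9,0,9)
Op 11: merge R0<->R2 -> R0=(9,0,9) R2=(9,0,9)
Op 12: merge R0<->R2 -> R0=(9,0,9) R2=(9,0,9)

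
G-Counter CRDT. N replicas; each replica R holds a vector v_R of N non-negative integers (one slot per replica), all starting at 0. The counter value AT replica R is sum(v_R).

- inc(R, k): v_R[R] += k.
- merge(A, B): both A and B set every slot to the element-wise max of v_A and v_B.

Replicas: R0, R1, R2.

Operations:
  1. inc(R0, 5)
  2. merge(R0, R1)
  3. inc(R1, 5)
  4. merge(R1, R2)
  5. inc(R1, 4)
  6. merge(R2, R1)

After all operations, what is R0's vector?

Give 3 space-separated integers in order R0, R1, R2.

Answer: 5 0 0

Derivation:
Op 1: inc R0 by 5 -> R0=(5,0,0) value=5
Op 2: merge R0<->R1 -> R0=(5,0,0) R1=(5,0,0)
Op 3: inc R1 by 5 -> R1=(5,5,0) value=10
Op 4: merge R1<->R2 -> R1=(5,5,0) R2=(5,5,0)
Op 5: inc R1 by 4 -> R1=(5,9,0) value=14
Op 6: merge R2<->R1 -> R2=(5,9,0) R1=(5,9,0)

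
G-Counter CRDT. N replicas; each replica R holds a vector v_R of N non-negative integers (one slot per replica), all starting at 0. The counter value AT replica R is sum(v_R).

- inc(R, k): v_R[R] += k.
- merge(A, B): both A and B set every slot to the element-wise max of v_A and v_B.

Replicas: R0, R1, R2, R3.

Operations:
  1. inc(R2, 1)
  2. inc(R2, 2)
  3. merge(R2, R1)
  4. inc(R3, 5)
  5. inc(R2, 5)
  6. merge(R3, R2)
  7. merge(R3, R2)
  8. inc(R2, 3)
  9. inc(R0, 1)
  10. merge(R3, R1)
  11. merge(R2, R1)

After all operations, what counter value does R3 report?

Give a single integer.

Op 1: inc R2 by 1 -> R2=(0,0,1,0) value=1
Op 2: inc R2 by 2 -> R2=(0,0,3,0) value=3
Op 3: merge R2<->R1 -> R2=(0,0,3,0) R1=(0,0,3,0)
Op 4: inc R3 by 5 -> R3=(0,0,0,5) value=5
Op 5: inc R2 by 5 -> R2=(0,0,8,0) value=8
Op 6: merge R3<->R2 -> R3=(0,0,8,5) R2=(0,0,8,5)
Op 7: merge R3<->R2 -> R3=(0,0,8,5) R2=(0,0,8,5)
Op 8: inc R2 by 3 -> R2=(0,0,11,5) value=16
Op 9: inc R0 by 1 -> R0=(1,0,0,0) value=1
Op 10: merge R3<->R1 -> R3=(0,0,8,5) R1=(0,0,8,5)
Op 11: merge R2<->R1 -> R2=(0,0,11,5) R1=(0,0,11,5)

Answer: 13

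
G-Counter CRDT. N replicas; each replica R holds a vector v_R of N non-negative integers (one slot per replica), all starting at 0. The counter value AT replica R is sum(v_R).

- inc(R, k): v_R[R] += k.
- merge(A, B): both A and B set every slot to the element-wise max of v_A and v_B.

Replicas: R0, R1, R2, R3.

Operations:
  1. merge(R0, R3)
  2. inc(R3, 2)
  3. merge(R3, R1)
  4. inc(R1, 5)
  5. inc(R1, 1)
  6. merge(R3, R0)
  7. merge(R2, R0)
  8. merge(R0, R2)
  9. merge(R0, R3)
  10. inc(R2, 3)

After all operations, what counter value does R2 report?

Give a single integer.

Op 1: merge R0<->R3 -> R0=(0,0,0,0) R3=(0,0,0,0)
Op 2: inc R3 by 2 -> R3=(0,0,0,2) value=2
Op 3: merge R3<->R1 -> R3=(0,0,0,2) R1=(0,0,0,2)
Op 4: inc R1 by 5 -> R1=(0,5,0,2) value=7
Op 5: inc R1 by 1 -> R1=(0,6,0,2) value=8
Op 6: merge R3<->R0 -> R3=(0,0,0,2) R0=(0,0,0,2)
Op 7: merge R2<->R0 -> R2=(0,0,0,2) R0=(0,0,0,2)
Op 8: merge R0<->R2 -> R0=(0,0,0,2) R2=(0,0,0,2)
Op 9: merge R0<->R3 -> R0=(0,0,0,2) R3=(0,0,0,2)
Op 10: inc R2 by 3 -> R2=(0,0,3,2) value=5

Answer: 5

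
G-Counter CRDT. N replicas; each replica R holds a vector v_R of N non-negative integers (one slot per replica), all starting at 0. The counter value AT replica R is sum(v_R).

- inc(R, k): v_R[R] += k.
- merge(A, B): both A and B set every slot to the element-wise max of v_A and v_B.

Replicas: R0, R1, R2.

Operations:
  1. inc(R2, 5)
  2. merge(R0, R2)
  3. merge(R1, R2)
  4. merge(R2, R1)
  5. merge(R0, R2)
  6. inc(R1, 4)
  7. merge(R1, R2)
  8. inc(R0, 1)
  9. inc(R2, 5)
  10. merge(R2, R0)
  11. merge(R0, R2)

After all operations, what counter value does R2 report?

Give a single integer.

Answer: 15

Derivation:
Op 1: inc R2 by 5 -> R2=(0,0,5) value=5
Op 2: merge R0<->R2 -> R0=(0,0,5) R2=(0,0,5)
Op 3: merge R1<->R2 -> R1=(0,0,5) R2=(0,0,5)
Op 4: merge R2<->R1 -> R2=(0,0,5) R1=(0,0,5)
Op 5: merge R0<->R2 -> R0=(0,0,5) R2=(0,0,5)
Op 6: inc R1 by 4 -> R1=(0,4,5) value=9
Op 7: merge R1<->R2 -> R1=(0,4,5) R2=(0,4,5)
Op 8: inc R0 by 1 -> R0=(1,0,5) value=6
Op 9: inc R2 by 5 -> R2=(0,4,10) value=14
Op 10: merge R2<->R0 -> R2=(1,4,10) R0=(1,4,10)
Op 11: merge R0<->R2 -> R0=(1,4,10) R2=(1,4,10)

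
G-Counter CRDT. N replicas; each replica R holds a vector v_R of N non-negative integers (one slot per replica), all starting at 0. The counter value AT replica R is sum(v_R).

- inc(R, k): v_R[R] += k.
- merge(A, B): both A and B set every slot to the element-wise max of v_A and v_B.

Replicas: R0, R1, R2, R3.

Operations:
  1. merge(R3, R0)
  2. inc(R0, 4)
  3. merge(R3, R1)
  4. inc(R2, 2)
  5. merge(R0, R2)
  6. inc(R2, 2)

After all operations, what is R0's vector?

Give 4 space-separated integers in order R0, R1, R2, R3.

Answer: 4 0 2 0

Derivation:
Op 1: merge R3<->R0 -> R3=(0,0,0,0) R0=(0,0,0,0)
Op 2: inc R0 by 4 -> R0=(4,0,0,0) value=4
Op 3: merge R3<->R1 -> R3=(0,0,0,0) R1=(0,0,0,0)
Op 4: inc R2 by 2 -> R2=(0,0,2,0) value=2
Op 5: merge R0<->R2 -> R0=(4,0,2,0) R2=(4,0,2,0)
Op 6: inc R2 by 2 -> R2=(4,0,4,0) value=8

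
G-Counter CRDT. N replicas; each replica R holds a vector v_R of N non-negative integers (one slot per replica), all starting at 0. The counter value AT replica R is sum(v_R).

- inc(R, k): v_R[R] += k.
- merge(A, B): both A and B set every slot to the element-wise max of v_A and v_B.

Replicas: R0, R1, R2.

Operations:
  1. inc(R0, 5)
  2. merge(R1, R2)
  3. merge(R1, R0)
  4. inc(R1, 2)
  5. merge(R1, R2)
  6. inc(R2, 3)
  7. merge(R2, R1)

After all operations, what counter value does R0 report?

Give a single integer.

Answer: 5

Derivation:
Op 1: inc R0 by 5 -> R0=(5,0,0) value=5
Op 2: merge R1<->R2 -> R1=(0,0,0) R2=(0,0,0)
Op 3: merge R1<->R0 -> R1=(5,0,0) R0=(5,0,0)
Op 4: inc R1 by 2 -> R1=(5,2,0) value=7
Op 5: merge R1<->R2 -> R1=(5,2,0) R2=(5,2,0)
Op 6: inc R2 by 3 -> R2=(5,2,3) value=10
Op 7: merge R2<->R1 -> R2=(5,2,3) R1=(5,2,3)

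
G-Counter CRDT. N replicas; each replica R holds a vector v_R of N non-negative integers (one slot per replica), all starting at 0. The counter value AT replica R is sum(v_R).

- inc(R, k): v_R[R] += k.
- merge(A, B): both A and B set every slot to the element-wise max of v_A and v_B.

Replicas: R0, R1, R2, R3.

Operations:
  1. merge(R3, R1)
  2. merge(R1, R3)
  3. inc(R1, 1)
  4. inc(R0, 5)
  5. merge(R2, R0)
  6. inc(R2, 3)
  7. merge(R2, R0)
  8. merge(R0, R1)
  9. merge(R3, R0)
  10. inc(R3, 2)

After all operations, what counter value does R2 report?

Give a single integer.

Op 1: merge R3<->R1 -> R3=(0,0,0,0) R1=(0,0,0,0)
Op 2: merge R1<->R3 -> R1=(0,0,0,0) R3=(0,0,0,0)
Op 3: inc R1 by 1 -> R1=(0,1,0,0) value=1
Op 4: inc R0 by 5 -> R0=(5,0,0,0) value=5
Op 5: merge R2<->R0 -> R2=(5,0,0,0) R0=(5,0,0,0)
Op 6: inc R2 by 3 -> R2=(5,0,3,0) value=8
Op 7: merge R2<->R0 -> R2=(5,0,3,0) R0=(5,0,3,0)
Op 8: merge R0<->R1 -> R0=(5,1,3,0) R1=(5,1,3,0)
Op 9: merge R3<->R0 -> R3=(5,1,3,0) R0=(5,1,3,0)
Op 10: inc R3 by 2 -> R3=(5,1,3,2) value=11

Answer: 8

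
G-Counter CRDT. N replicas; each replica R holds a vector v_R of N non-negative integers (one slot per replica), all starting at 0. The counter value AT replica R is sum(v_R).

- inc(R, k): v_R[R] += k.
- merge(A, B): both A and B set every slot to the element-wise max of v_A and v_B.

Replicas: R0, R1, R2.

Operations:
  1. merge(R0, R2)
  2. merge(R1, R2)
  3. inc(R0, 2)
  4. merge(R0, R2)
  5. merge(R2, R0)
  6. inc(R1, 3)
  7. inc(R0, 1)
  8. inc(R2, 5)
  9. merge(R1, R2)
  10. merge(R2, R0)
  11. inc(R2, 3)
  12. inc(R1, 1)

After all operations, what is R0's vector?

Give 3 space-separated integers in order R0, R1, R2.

Op 1: merge R0<->R2 -> R0=(0,0,0) R2=(0,0,0)
Op 2: merge R1<->R2 -> R1=(0,0,0) R2=(0,0,0)
Op 3: inc R0 by 2 -> R0=(2,0,0) value=2
Op 4: merge R0<->R2 -> R0=(2,0,0) R2=(2,0,0)
Op 5: merge R2<->R0 -> R2=(2,0,0) R0=(2,0,0)
Op 6: inc R1 by 3 -> R1=(0,3,0) value=3
Op 7: inc R0 by 1 -> R0=(3,0,0) value=3
Op 8: inc R2 by 5 -> R2=(2,0,5) value=7
Op 9: merge R1<->R2 -> R1=(2,3,5) R2=(2,3,5)
Op 10: merge R2<->R0 -> R2=(3,3,5) R0=(3,3,5)
Op 11: inc R2 by 3 -> R2=(3,3,8) value=14
Op 12: inc R1 by 1 -> R1=(2,4,5) value=11

Answer: 3 3 5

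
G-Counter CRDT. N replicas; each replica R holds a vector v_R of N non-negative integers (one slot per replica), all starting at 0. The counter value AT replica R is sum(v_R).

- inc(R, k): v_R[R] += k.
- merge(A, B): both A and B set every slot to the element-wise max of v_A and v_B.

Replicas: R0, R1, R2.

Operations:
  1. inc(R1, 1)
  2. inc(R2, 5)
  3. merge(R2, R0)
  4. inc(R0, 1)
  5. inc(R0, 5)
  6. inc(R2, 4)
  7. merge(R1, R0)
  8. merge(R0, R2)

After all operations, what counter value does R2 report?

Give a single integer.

Answer: 16

Derivation:
Op 1: inc R1 by 1 -> R1=(0,1,0) value=1
Op 2: inc R2 by 5 -> R2=(0,0,5) value=5
Op 3: merge R2<->R0 -> R2=(0,0,5) R0=(0,0,5)
Op 4: inc R0 by 1 -> R0=(1,0,5) value=6
Op 5: inc R0 by 5 -> R0=(6,0,5) value=11
Op 6: inc R2 by 4 -> R2=(0,0,9) value=9
Op 7: merge R1<->R0 -> R1=(6,1,5) R0=(6,1,5)
Op 8: merge R0<->R2 -> R0=(6,1,9) R2=(6,1,9)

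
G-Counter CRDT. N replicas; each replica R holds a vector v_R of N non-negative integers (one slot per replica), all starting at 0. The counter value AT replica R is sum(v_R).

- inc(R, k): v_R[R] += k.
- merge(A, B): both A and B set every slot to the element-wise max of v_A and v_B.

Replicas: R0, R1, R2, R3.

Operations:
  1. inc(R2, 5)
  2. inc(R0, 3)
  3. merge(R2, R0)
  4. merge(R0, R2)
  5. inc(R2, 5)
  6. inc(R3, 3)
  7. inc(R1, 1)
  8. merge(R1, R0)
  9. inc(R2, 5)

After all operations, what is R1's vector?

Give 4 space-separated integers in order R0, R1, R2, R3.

Op 1: inc R2 by 5 -> R2=(0,0,5,0) value=5
Op 2: inc R0 by 3 -> R0=(3,0,0,0) value=3
Op 3: merge R2<->R0 -> R2=(3,0,5,0) R0=(3,0,5,0)
Op 4: merge R0<->R2 -> R0=(3,0,5,0) R2=(3,0,5,0)
Op 5: inc R2 by 5 -> R2=(3,0,10,0) value=13
Op 6: inc R3 by 3 -> R3=(0,0,0,3) value=3
Op 7: inc R1 by 1 -> R1=(0,1,0,0) value=1
Op 8: merge R1<->R0 -> R1=(3,1,5,0) R0=(3,1,5,0)
Op 9: inc R2 by 5 -> R2=(3,0,15,0) value=18

Answer: 3 1 5 0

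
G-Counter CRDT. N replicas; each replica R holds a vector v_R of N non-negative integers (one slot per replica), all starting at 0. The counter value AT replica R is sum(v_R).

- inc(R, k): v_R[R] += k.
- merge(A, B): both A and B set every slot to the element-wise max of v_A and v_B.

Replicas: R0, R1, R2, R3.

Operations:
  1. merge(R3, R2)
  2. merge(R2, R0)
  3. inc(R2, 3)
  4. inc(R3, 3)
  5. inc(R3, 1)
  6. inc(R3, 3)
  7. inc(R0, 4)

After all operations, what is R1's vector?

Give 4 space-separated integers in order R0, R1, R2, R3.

Op 1: merge R3<->R2 -> R3=(0,0,0,0) R2=(0,0,0,0)
Op 2: merge R2<->R0 -> R2=(0,0,0,0) R0=(0,0,0,0)
Op 3: inc R2 by 3 -> R2=(0,0,3,0) value=3
Op 4: inc R3 by 3 -> R3=(0,0,0,3) value=3
Op 5: inc R3 by 1 -> R3=(0,0,0,4) value=4
Op 6: inc R3 by 3 -> R3=(0,0,0,7) value=7
Op 7: inc R0 by 4 -> R0=(4,0,0,0) value=4

Answer: 0 0 0 0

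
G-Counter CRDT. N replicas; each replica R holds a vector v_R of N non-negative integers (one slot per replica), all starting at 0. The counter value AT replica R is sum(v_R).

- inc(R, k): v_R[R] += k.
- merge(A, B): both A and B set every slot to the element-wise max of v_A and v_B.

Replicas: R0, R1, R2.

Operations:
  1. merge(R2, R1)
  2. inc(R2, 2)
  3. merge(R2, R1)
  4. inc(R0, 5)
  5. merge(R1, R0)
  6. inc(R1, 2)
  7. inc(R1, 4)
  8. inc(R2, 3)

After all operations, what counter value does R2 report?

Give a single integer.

Answer: 5

Derivation:
Op 1: merge R2<->R1 -> R2=(0,0,0) R1=(0,0,0)
Op 2: inc R2 by 2 -> R2=(0,0,2) value=2
Op 3: merge R2<->R1 -> R2=(0,0,2) R1=(0,0,2)
Op 4: inc R0 by 5 -> R0=(5,0,0) value=5
Op 5: merge R1<->R0 -> R1=(5,0,2) R0=(5,0,2)
Op 6: inc R1 by 2 -> R1=(5,2,2) value=9
Op 7: inc R1 by 4 -> R1=(5,6,2) value=13
Op 8: inc R2 by 3 -> R2=(0,0,5) value=5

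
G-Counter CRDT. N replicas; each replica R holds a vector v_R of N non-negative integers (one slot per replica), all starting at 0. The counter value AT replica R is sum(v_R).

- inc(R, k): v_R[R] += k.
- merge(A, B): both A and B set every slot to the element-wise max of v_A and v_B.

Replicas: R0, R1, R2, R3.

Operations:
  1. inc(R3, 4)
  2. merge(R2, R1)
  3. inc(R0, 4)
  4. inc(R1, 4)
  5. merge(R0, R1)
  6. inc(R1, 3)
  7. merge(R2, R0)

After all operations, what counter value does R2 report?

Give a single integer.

Op 1: inc R3 by 4 -> R3=(0,0,0,4) value=4
Op 2: merge R2<->R1 -> R2=(0,0,0,0) R1=(0,0,0,0)
Op 3: inc R0 by 4 -> R0=(4,0,0,0) value=4
Op 4: inc R1 by 4 -> R1=(0,4,0,0) value=4
Op 5: merge R0<->R1 -> R0=(4,4,0,0) R1=(4,4,0,0)
Op 6: inc R1 by 3 -> R1=(4,7,0,0) value=11
Op 7: merge R2<->R0 -> R2=(4,4,0,0) R0=(4,4,0,0)

Answer: 8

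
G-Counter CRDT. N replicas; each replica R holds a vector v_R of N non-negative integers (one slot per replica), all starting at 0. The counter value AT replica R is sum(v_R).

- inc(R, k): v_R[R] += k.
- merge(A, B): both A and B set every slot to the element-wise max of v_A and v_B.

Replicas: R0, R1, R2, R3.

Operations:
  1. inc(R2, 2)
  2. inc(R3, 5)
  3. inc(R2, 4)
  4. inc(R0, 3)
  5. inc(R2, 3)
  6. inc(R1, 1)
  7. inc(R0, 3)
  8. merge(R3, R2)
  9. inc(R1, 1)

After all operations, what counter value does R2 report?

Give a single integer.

Op 1: inc R2 by 2 -> R2=(0,0,2,0) value=2
Op 2: inc R3 by 5 -> R3=(0,0,0,5) value=5
Op 3: inc R2 by 4 -> R2=(0,0,6,0) value=6
Op 4: inc R0 by 3 -> R0=(3,0,0,0) value=3
Op 5: inc R2 by 3 -> R2=(0,0,9,0) value=9
Op 6: inc R1 by 1 -> R1=(0,1,0,0) value=1
Op 7: inc R0 by 3 -> R0=(6,0,0,0) value=6
Op 8: merge R3<->R2 -> R3=(0,0,9,5) R2=(0,0,9,5)
Op 9: inc R1 by 1 -> R1=(0,2,0,0) value=2

Answer: 14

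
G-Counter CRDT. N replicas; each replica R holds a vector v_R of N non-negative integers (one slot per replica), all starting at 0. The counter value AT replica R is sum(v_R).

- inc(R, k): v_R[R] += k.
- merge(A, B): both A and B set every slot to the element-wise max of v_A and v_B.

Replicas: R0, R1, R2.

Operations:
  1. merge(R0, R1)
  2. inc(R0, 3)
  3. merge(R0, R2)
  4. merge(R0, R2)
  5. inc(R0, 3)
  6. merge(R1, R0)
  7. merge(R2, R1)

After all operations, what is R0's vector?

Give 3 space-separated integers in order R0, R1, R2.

Op 1: merge R0<->R1 -> R0=(0,0,0) R1=(0,0,0)
Op 2: inc R0 by 3 -> R0=(3,0,0) value=3
Op 3: merge R0<->R2 -> R0=(3,0,0) R2=(3,0,0)
Op 4: merge R0<->R2 -> R0=(3,0,0) R2=(3,0,0)
Op 5: inc R0 by 3 -> R0=(6,0,0) value=6
Op 6: merge R1<->R0 -> R1=(6,0,0) R0=(6,0,0)
Op 7: merge R2<->R1 -> R2=(6,0,0) R1=(6,0,0)

Answer: 6 0 0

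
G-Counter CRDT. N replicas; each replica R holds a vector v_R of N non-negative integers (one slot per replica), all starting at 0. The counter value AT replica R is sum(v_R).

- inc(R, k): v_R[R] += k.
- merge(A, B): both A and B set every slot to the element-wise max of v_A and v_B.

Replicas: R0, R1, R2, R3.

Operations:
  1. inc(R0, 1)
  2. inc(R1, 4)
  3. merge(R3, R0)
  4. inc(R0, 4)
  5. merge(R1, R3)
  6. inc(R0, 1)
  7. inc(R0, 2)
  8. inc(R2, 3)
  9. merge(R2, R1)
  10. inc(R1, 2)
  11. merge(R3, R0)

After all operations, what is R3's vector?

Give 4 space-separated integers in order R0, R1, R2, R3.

Answer: 8 4 0 0

Derivation:
Op 1: inc R0 by 1 -> R0=(1,0,0,0) value=1
Op 2: inc R1 by 4 -> R1=(0,4,0,0) value=4
Op 3: merge R3<->R0 -> R3=(1,0,0,0) R0=(1,0,0,0)
Op 4: inc R0 by 4 -> R0=(5,0,0,0) value=5
Op 5: merge R1<->R3 -> R1=(1,4,0,0) R3=(1,4,0,0)
Op 6: inc R0 by 1 -> R0=(6,0,0,0) value=6
Op 7: inc R0 by 2 -> R0=(8,0,0,0) value=8
Op 8: inc R2 by 3 -> R2=(0,0,3,0) value=3
Op 9: merge R2<->R1 -> R2=(1,4,3,0) R1=(1,4,3,0)
Op 10: inc R1 by 2 -> R1=(1,6,3,0) value=10
Op 11: merge R3<->R0 -> R3=(8,4,0,0) R0=(8,4,0,0)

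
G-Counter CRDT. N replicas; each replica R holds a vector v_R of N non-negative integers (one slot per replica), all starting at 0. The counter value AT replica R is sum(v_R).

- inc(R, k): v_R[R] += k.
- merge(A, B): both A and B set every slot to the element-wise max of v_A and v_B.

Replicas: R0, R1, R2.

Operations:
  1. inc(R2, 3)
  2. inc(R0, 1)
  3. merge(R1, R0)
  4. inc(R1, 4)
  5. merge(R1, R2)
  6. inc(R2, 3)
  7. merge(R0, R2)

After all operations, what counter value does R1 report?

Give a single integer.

Op 1: inc R2 by 3 -> R2=(0,0,3) value=3
Op 2: inc R0 by 1 -> R0=(1,0,0) value=1
Op 3: merge R1<->R0 -> R1=(1,0,0) R0=(1,0,0)
Op 4: inc R1 by 4 -> R1=(1,4,0) value=5
Op 5: merge R1<->R2 -> R1=(1,4,3) R2=(1,4,3)
Op 6: inc R2 by 3 -> R2=(1,4,6) value=11
Op 7: merge R0<->R2 -> R0=(1,4,6) R2=(1,4,6)

Answer: 8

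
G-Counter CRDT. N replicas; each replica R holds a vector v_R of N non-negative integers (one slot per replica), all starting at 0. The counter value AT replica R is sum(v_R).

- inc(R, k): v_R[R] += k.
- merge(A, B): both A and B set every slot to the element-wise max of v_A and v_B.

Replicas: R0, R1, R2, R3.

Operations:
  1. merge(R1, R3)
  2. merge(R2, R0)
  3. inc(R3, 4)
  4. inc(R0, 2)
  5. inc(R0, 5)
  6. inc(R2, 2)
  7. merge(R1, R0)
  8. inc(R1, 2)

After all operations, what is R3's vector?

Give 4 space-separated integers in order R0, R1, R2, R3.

Answer: 0 0 0 4

Derivation:
Op 1: merge R1<->R3 -> R1=(0,0,0,0) R3=(0,0,0,0)
Op 2: merge R2<->R0 -> R2=(0,0,0,0) R0=(0,0,0,0)
Op 3: inc R3 by 4 -> R3=(0,0,0,4) value=4
Op 4: inc R0 by 2 -> R0=(2,0,0,0) value=2
Op 5: inc R0 by 5 -> R0=(7,0,0,0) value=7
Op 6: inc R2 by 2 -> R2=(0,0,2,0) value=2
Op 7: merge R1<->R0 -> R1=(7,0,0,0) R0=(7,0,0,0)
Op 8: inc R1 by 2 -> R1=(7,2,0,0) value=9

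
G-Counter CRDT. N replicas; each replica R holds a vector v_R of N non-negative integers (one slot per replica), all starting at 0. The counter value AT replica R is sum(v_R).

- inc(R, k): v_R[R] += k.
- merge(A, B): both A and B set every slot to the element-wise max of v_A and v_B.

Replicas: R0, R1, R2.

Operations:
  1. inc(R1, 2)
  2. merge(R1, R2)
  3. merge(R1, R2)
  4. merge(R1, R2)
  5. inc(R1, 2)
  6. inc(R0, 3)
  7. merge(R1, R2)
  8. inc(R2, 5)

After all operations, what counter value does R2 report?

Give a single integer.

Answer: 9

Derivation:
Op 1: inc R1 by 2 -> R1=(0,2,0) value=2
Op 2: merge R1<->R2 -> R1=(0,2,0) R2=(0,2,0)
Op 3: merge R1<->R2 -> R1=(0,2,0) R2=(0,2,0)
Op 4: merge R1<->R2 -> R1=(0,2,0) R2=(0,2,0)
Op 5: inc R1 by 2 -> R1=(0,4,0) value=4
Op 6: inc R0 by 3 -> R0=(3,0,0) value=3
Op 7: merge R1<->R2 -> R1=(0,4,0) R2=(0,4,0)
Op 8: inc R2 by 5 -> R2=(0,4,5) value=9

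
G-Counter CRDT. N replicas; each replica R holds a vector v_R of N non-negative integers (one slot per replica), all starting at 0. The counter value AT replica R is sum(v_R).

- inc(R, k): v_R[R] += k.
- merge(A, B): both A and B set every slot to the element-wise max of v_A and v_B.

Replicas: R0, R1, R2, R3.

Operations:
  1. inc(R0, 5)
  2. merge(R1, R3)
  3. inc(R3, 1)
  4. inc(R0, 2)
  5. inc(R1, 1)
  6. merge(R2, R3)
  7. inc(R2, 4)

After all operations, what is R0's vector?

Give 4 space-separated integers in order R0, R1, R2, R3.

Answer: 7 0 0 0

Derivation:
Op 1: inc R0 by 5 -> R0=(5,0,0,0) value=5
Op 2: merge R1<->R3 -> R1=(0,0,0,0) R3=(0,0,0,0)
Op 3: inc R3 by 1 -> R3=(0,0,0,1) value=1
Op 4: inc R0 by 2 -> R0=(7,0,0,0) value=7
Op 5: inc R1 by 1 -> R1=(0,1,0,0) value=1
Op 6: merge R2<->R3 -> R2=(0,0,0,1) R3=(0,0,0,1)
Op 7: inc R2 by 4 -> R2=(0,0,4,1) value=5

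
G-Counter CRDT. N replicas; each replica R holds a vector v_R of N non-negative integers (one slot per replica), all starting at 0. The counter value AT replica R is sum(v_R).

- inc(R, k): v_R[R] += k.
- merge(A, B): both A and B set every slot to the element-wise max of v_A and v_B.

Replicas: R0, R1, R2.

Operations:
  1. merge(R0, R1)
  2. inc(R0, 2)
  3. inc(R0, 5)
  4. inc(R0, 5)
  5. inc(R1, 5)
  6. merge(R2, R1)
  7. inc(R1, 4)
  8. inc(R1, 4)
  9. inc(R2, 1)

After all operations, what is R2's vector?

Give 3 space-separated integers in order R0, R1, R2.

Op 1: merge R0<->R1 -> R0=(0,0,0) R1=(0,0,0)
Op 2: inc R0 by 2 -> R0=(2,0,0) value=2
Op 3: inc R0 by 5 -> R0=(7,0,0) value=7
Op 4: inc R0 by 5 -> R0=(12,0,0) value=12
Op 5: inc R1 by 5 -> R1=(0,5,0) value=5
Op 6: merge R2<->R1 -> R2=(0,5,0) R1=(0,5,0)
Op 7: inc R1 by 4 -> R1=(0,9,0) value=9
Op 8: inc R1 by 4 -> R1=(0,13,0) value=13
Op 9: inc R2 by 1 -> R2=(0,5,1) value=6

Answer: 0 5 1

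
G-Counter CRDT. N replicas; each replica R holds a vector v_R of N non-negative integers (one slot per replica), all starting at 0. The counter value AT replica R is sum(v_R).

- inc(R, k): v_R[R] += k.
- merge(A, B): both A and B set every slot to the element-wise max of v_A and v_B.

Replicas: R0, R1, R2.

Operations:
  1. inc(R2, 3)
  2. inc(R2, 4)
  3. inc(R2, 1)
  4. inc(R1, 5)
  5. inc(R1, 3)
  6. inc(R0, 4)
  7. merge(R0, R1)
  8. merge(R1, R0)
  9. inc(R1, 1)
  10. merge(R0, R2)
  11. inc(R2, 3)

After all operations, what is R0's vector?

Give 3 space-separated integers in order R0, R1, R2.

Answer: 4 8 8

Derivation:
Op 1: inc R2 by 3 -> R2=(0,0,3) value=3
Op 2: inc R2 by 4 -> R2=(0,0,7) value=7
Op 3: inc R2 by 1 -> R2=(0,0,8) value=8
Op 4: inc R1 by 5 -> R1=(0,5,0) value=5
Op 5: inc R1 by 3 -> R1=(0,8,0) value=8
Op 6: inc R0 by 4 -> R0=(4,0,0) value=4
Op 7: merge R0<->R1 -> R0=(4,8,0) R1=(4,8,0)
Op 8: merge R1<->R0 -> R1=(4,8,0) R0=(4,8,0)
Op 9: inc R1 by 1 -> R1=(4,9,0) value=13
Op 10: merge R0<->R2 -> R0=(4,8,8) R2=(4,8,8)
Op 11: inc R2 by 3 -> R2=(4,8,11) value=23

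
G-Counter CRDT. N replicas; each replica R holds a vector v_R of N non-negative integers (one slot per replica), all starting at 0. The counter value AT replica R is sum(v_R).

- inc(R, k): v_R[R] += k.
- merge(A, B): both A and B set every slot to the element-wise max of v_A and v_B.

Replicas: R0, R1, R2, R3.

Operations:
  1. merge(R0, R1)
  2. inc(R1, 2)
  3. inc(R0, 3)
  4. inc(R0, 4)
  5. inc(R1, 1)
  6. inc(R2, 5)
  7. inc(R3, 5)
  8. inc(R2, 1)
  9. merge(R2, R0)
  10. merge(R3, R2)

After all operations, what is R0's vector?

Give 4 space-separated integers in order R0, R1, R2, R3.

Op 1: merge R0<->R1 -> R0=(0,0,0,0) R1=(0,0,0,0)
Op 2: inc R1 by 2 -> R1=(0,2,0,0) value=2
Op 3: inc R0 by 3 -> R0=(3,0,0,0) value=3
Op 4: inc R0 by 4 -> R0=(7,0,0,0) value=7
Op 5: inc R1 by 1 -> R1=(0,3,0,0) value=3
Op 6: inc R2 by 5 -> R2=(0,0,5,0) value=5
Op 7: inc R3 by 5 -> R3=(0,0,0,5) value=5
Op 8: inc R2 by 1 -> R2=(0,0,6,0) value=6
Op 9: merge R2<->R0 -> R2=(7,0,6,0) R0=(7,0,6,0)
Op 10: merge R3<->R2 -> R3=(7,0,6,5) R2=(7,0,6,5)

Answer: 7 0 6 0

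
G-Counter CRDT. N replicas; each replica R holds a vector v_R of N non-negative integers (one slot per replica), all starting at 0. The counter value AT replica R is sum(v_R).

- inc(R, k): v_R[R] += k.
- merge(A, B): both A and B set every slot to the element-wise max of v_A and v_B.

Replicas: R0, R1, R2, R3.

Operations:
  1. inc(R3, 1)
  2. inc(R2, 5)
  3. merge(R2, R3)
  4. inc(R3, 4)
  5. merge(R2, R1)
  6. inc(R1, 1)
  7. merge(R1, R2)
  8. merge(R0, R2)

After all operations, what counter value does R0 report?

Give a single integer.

Op 1: inc R3 by 1 -> R3=(0,0,0,1) value=1
Op 2: inc R2 by 5 -> R2=(0,0,5,0) value=5
Op 3: merge R2<->R3 -> R2=(0,0,5,1) R3=(0,0,5,1)
Op 4: inc R3 by 4 -> R3=(0,0,5,5) value=10
Op 5: merge R2<->R1 -> R2=(0,0,5,1) R1=(0,0,5,1)
Op 6: inc R1 by 1 -> R1=(0,1,5,1) value=7
Op 7: merge R1<->R2 -> R1=(0,1,5,1) R2=(0,1,5,1)
Op 8: merge R0<->R2 -> R0=(0,1,5,1) R2=(0,1,5,1)

Answer: 7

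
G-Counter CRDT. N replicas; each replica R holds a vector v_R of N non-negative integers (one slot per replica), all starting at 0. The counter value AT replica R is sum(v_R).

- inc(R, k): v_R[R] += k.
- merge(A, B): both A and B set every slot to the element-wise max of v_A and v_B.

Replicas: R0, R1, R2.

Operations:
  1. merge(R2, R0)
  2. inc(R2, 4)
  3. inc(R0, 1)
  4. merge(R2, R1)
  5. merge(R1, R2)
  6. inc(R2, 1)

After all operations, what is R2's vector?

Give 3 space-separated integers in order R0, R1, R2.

Op 1: merge R2<->R0 -> R2=(0,0,0) R0=(0,0,0)
Op 2: inc R2 by 4 -> R2=(0,0,4) value=4
Op 3: inc R0 by 1 -> R0=(1,0,0) value=1
Op 4: merge R2<->R1 -> R2=(0,0,4) R1=(0,0,4)
Op 5: merge R1<->R2 -> R1=(0,0,4) R2=(0,0,4)
Op 6: inc R2 by 1 -> R2=(0,0,5) value=5

Answer: 0 0 5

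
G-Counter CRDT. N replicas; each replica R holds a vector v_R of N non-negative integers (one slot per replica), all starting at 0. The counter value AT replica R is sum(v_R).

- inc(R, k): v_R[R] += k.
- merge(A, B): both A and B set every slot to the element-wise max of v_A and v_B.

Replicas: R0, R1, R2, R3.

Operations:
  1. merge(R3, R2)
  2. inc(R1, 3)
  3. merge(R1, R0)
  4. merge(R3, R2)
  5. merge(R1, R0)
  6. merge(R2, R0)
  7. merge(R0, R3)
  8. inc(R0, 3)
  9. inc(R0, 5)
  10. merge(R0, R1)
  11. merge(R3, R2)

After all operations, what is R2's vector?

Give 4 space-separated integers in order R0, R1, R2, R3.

Op 1: merge R3<->R2 -> R3=(0,0,0,0) R2=(0,0,0,0)
Op 2: inc R1 by 3 -> R1=(0,3,0,0) value=3
Op 3: merge R1<->R0 -> R1=(0,3,0,0) R0=(0,3,0,0)
Op 4: merge R3<->R2 -> R3=(0,0,0,0) R2=(0,0,0,0)
Op 5: merge R1<->R0 -> R1=(0,3,0,0) R0=(0,3,0,0)
Op 6: merge R2<->R0 -> R2=(0,3,0,0) R0=(0,3,0,0)
Op 7: merge R0<->R3 -> R0=(0,3,0,0) R3=(0,3,0,0)
Op 8: inc R0 by 3 -> R0=(3,3,0,0) value=6
Op 9: inc R0 by 5 -> R0=(8,3,0,0) value=11
Op 10: merge R0<->R1 -> R0=(8,3,0,0) R1=(8,3,0,0)
Op 11: merge R3<->R2 -> R3=(0,3,0,0) R2=(0,3,0,0)

Answer: 0 3 0 0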